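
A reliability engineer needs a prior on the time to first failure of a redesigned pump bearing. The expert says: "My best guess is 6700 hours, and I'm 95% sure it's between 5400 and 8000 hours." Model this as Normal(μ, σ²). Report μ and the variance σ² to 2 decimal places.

A symmetric 95% interval runs μ ± z·σ with z = 1.96.
Half-width = 1300, so σ = 1300/1.96 = 663.277 and σ² = 439937.03.
μ is the stated best guess, 6700.00.

μ = 6700.00, σ² = 439937.03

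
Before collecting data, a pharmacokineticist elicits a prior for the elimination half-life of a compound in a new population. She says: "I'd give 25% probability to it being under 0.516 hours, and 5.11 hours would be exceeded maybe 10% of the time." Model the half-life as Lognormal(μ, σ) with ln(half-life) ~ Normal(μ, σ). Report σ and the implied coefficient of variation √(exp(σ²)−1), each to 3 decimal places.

σ ≈ 1.172, CV ≈ 1.718

If T ~ Lognormal(μ,σ) then ln T ~ Normal(μ,σ), so the p-quantile of ln T is μ + z_p·σ.
ln(0.516) = -0.6616 and ln(5.11) = 1.631; z_{0.25} = -0.6745, z_{0.9} = 1.282.
σ = (1.631 − -0.6616)/(1.282 − (-0.6745)) = 1.172.
μ = -0.6616 − (-0.6745)·1.172 = 0.129.
CV = √(exp(σ²)−1) = √(exp(1.3740)−1) = 1.718.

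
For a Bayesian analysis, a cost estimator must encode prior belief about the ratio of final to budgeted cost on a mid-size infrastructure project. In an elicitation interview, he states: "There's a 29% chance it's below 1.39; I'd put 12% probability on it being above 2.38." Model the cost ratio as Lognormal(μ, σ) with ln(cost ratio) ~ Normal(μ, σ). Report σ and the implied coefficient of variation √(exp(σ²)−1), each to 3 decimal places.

σ ≈ 0.311, CV ≈ 0.319

If T ~ Lognormal(μ,σ) then ln T ~ Normal(μ,σ), so the p-quantile of ln T is μ + z_p·σ.
ln(1.39) = 0.3293 and ln(2.38) = 0.8671; z_{0.29} = -0.5534, z_{0.88} = 1.175.
σ = (0.8671 − 0.3293)/(1.175 − (-0.5534)) = 0.311.
μ = 0.3293 − (-0.5534)·0.311 = 0.501.
CV = √(exp(σ²)−1) = √(exp(0.0968)−1) = 0.319.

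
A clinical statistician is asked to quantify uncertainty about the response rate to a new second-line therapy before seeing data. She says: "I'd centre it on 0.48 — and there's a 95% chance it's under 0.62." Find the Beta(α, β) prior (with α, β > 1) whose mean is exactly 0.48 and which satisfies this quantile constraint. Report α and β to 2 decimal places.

With mean 0.48 fixed, write α = 0.48s, β = 0.52s where s = α+β.
Need P(θ < 0.62) = 0.95 under Beta(0.48s, 0.52s). Normal approximation: (q−m)/√(m(1−m)/s) ≈ z_{0.95} = 1.64, so s ≈ 0.48·0.52·(1.64)²/(0.62−0.48)² = 34.5.
At s = 34.5: P(θ<0.62) ≈ 0.951. Adjusting to match 0.95 gives s ≈ 33.91.
So α = 0.48·33.91 ≈ 16.28, β = 0.52·33.91 ≈ 17.63.

α ≈ 16.28, β ≈ 17.63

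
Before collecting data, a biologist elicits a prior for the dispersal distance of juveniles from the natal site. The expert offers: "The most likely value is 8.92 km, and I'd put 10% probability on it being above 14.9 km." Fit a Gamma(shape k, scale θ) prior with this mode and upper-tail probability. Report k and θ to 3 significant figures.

k ≈ 8.18, θ ≈ 1.24

Gamma(k,θ) with k>1 has mode (k−1)θ, so θ = 8.92/(k−1).
Need P(X < 14.9) = 0.9 with θ tied to k this way. Start at k = 2, θ = 8.92: P(X<14.9) ≈ 0.498.
Too low — raise k to concentrate. Iterating converges to k ≈ 8.18.
Then θ = 8.92/(8.18−1) ≈ 1.24.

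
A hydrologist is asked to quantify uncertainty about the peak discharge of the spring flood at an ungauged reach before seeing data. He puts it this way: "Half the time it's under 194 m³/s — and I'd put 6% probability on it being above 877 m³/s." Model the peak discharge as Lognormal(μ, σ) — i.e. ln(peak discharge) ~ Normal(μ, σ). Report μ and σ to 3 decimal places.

μ ≈ 5.268, σ ≈ 0.970

If T ~ Lognormal(μ,σ) then ln T ~ Normal(μ,σ), so the p-quantile of ln T is μ + z_p·σ.
ln(194) = 5.268 and ln(877) = 6.777; z_{0.5} = 0, z_{0.94} = 1.555.
σ = (6.777 − 5.268)/(1.555 − (0)) = 0.970.
μ = 5.268 − (0)·0.970 = 5.268.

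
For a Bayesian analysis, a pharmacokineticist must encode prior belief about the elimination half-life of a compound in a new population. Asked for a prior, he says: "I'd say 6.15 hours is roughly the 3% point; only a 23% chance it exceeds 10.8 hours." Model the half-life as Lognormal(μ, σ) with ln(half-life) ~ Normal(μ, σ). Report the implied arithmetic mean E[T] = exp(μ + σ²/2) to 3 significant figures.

If T ~ Lognormal(μ,σ) then ln T ~ Normal(μ,σ), so the p-quantile of ln T is μ + z_p·σ.
ln(6.15) = 1.816 and ln(10.8) = 2.38; z_{0.03} = -1.881, z_{0.77} = 0.7388.
σ = (2.38 − 1.816)/(0.7388 − (-1.881)) = 0.215.
μ = 1.816 − (-1.881)·0.215 = 2.221.
E[T] = exp(μ + σ²/2) = exp(2.221 + 0.0231) = 9.43 hours.

E[T] ≈ 9.43 hours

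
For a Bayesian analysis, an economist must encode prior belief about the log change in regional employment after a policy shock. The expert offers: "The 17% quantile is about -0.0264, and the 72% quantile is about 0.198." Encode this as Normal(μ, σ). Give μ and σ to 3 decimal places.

For Normal(μ,σ), the p-quantile is μ + z_p·σ. Here z_{0.17} = -0.9542, z_{0.72} = 0.5828.
So -0.0264 = μ − 0.9542σ and 0.198 = μ + 0.5828σ.
Subtracting: σ = (0.198 − -0.0264)/(0.5828 − (-0.9542)) = 0.146.
Then μ = -0.0264 − (-0.9542)·0.146 = 0.113.

μ = 0.113, σ = 0.146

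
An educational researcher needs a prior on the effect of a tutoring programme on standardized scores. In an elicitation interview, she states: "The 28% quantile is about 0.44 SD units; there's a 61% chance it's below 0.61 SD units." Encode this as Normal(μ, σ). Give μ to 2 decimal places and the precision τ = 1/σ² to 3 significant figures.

μ = 0.55, τ = 25.7

For Normal(μ,σ), the p-quantile is μ + z_p·σ. Here z_{0.28} = -0.5828, z_{0.61} = 0.2793.
So 0.44 = μ − 0.5828σ and 0.61 = μ + 0.2793σ.
Subtracting: σ = (0.61 − 0.44)/(0.2793 − (-0.5828)) = 0.20.
Then μ = 0.44 − (-0.5828)·0.20 = 0.55.
Precision τ = 1/σ² = 1/0.1972² = 25.7.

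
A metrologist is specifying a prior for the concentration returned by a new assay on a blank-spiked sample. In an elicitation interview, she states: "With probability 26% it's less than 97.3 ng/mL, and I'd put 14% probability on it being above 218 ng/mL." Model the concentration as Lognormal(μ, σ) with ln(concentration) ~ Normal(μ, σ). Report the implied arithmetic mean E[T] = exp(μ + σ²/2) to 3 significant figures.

E[T] ≈ 147 ng/mL

If T ~ Lognormal(μ,σ) then ln T ~ Normal(μ,σ), so the p-quantile of ln T is μ + z_p·σ.
ln(97.3) = 4.578 and ln(218) = 5.384; z_{0.26} = -0.6433, z_{0.86} = 1.08.
σ = (5.384 − 4.578)/(1.08 − (-0.6433)) = 0.468.
μ = 4.578 − (-0.6433)·0.468 = 4.879.
E[T] = exp(μ + σ²/2) = exp(4.879 + 0.1095) = 147 ng/mL.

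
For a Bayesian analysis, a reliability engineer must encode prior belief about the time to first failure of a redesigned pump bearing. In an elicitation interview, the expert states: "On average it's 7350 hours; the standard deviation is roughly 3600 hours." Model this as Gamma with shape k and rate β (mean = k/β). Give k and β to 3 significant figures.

For Gamma(k, rate β): mean = k/β, variance = k/β², so CV = 1/√k.
CV = SD/mean = 3600/7350 = 0.4898, hence k = 1/CV² = 4.17.
Then β = k/mean = 4.17/7350 = 0.000567.

k ≈ 4.17, β ≈ 0.000567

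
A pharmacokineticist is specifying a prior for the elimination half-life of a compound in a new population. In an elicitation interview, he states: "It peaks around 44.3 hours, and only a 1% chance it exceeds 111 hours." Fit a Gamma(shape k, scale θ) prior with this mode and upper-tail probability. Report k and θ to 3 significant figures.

Gamma(k,θ) with k>1 has mode (k−1)θ, so θ = 44.3/(k−1).
Need P(X < 111) = 0.99 with θ tied to k this way. Start at k = 2, θ = 44.3: P(X<111) ≈ 0.714.
Too low — raise k to concentrate. Iterating converges to k ≈ 6.56.
Then θ = 44.3/(6.56−1) ≈ 7.97.

k ≈ 6.56, θ ≈ 7.97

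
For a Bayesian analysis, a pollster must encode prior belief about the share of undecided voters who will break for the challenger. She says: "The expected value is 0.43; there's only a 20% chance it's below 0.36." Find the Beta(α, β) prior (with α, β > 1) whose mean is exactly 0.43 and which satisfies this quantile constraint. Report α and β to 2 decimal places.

With mean 0.43 fixed, write α = 0.43s, β = 0.57s where s = α+β.
Need P(θ < 0.36) = 0.2 under Beta(0.43s, 0.57s). Normal approximation: (q−m)/√(m(1−m)/s) ≈ z_{0.2} = -0.842, so s ≈ 0.43·0.57·(-0.842)²/(0.36−0.43)² = 35.4.
At s = 35.4: P(θ<0.36) ≈ 0.202. Adjusting to match 0.2 gives s ≈ 35.91.
So α = 0.43·35.91 ≈ 15.44, β = 0.57·35.91 ≈ 20.47.

α ≈ 15.44, β ≈ 20.47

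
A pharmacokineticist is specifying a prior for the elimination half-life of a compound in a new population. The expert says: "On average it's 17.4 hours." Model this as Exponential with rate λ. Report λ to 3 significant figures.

λ ≈ 0.0575

Exponential mean = 1/λ, so λ = 1/17.4 = 0.0575.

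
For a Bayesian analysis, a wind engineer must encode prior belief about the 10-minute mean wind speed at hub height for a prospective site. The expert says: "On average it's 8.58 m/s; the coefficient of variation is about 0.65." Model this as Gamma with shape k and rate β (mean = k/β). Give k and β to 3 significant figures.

For Gamma(k, rate β): mean = k/β, variance = k/β², so CV = 1/√k.
CV = 0.65, hence k = 1/CV² = 2.37.
Then β = k/mean = 2.37/8.58 = 0.276.

k ≈ 2.37, β ≈ 0.276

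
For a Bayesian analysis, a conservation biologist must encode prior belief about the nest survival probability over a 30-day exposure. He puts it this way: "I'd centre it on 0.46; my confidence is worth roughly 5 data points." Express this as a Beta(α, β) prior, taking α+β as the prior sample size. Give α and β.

α = 2.3, β = 2.7

Under the effective-sample-size interpretation, Beta(α, β) has prior mean α/(α+β) and prior sample size α+β.
So α+β = 5 and α/(α+β) = 0.46, giving α = 0.46·5 = 2.3 and β = 5 − 2.3 = 2.7.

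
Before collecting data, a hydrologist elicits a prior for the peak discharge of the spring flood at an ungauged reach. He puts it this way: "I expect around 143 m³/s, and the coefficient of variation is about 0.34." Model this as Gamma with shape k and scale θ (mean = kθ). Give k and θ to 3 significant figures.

k ≈ 8.65, θ ≈ 16.5

For Gamma(k, scale θ): mean = kθ, variance = kθ², so CV = 1/√k.
CV = 0.34, hence k = 1/CV² = 8.65.
Then θ = mean/k = 143/8.65 = 16.5.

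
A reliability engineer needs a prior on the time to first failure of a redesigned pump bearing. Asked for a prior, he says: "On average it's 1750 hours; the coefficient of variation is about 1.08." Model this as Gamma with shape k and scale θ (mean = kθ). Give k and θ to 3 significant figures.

k ≈ 0.857, θ ≈ 2040

For Gamma(k, scale θ): mean = kθ, variance = kθ², so CV = 1/√k.
CV = 1.08, hence k = 1/CV² = 0.857.
Then θ = mean/k = 1750/0.857 = 2040.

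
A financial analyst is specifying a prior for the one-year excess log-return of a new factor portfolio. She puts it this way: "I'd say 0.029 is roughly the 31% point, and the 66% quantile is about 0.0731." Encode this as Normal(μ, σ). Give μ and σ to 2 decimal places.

μ = 0.05, σ = 0.05

The p-quantile of Normal(μ,σ) is μ + z_p·σ, with z_{0.31} = -0.4959 and z_{0.66} = 0.4125.
Eliminate σ: μ = (z₂·x₁ − z₁·x₂)/(z₂ − z₁) = (0.4125·0.029 − (-0.4959)·0.0731)/0.9083 = 0.05.
Then σ = (x₂ − x₁)/(z₂ − z₁) = (0.0731 − 0.029)/0.9083 = 0.05.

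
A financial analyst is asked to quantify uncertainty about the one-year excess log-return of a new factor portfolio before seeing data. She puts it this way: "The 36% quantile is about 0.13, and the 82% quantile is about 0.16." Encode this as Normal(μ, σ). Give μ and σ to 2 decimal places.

For Normal(μ,σ), the p-quantile is μ + z_p·σ. Here z_{0.36} = -0.3585, z_{0.82} = 0.9154.
So 0.13 = μ − 0.3585σ and 0.16 = μ + 0.9154σ.
Subtracting: σ = (0.16 − 0.13)/(0.9154 − (-0.3585)) = 0.02.
Then μ = 0.13 − (-0.3585)·0.02 = 0.14.

μ = 0.14, σ = 0.02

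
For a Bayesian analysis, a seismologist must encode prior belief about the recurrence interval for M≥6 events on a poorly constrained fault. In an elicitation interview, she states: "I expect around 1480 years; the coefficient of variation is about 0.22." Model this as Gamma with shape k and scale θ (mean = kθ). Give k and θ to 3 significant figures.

For Gamma(k, scale θ): mean = kθ, variance = kθ², so CV = 1/√k.
CV = 0.22, hence k = 1/CV² = 20.7.
Then θ = mean/k = 1480/20.7 = 71.6.

k ≈ 20.7, θ ≈ 71.6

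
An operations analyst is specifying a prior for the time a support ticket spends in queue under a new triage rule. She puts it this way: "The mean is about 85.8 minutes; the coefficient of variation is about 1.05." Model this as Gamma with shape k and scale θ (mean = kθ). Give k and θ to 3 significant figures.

k ≈ 0.907, θ ≈ 94.6

For Gamma(k, scale θ): mean = kθ, variance = kθ², so CV = 1/√k.
CV = 1.05, hence k = 1/CV² = 0.907.
Then θ = mean/k = 85.8/0.907 = 94.6.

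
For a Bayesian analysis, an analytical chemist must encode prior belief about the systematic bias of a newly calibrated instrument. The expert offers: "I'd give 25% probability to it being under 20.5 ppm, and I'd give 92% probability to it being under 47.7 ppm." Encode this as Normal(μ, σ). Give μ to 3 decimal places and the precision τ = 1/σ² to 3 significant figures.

For Normal(μ,σ), the p-quantile is μ + z_p·σ. Here z_{0.25} = -0.6745, z_{0.92} = 1.405.
So 20.5 = μ − 0.6745σ and 47.7 = μ + 1.405σ.
Subtracting: σ = (47.7 − 20.5)/(1.405 − (-0.6745)) = 13.080.
Then μ = 20.5 − (-0.6745)·13.080 = 29.322.
Precision τ = 1/σ² = 1/13.08² = 0.00585.

μ = 29.322, τ = 0.00585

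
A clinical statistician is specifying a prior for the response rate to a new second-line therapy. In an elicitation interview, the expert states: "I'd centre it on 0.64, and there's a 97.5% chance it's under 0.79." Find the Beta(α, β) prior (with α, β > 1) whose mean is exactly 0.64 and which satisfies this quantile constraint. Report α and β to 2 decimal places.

α ≈ 21.77, β ≈ 12.25

With mean 0.64 fixed, write α = 0.64s, β = 0.36s where s = α+β.
Need P(θ < 0.79) = 0.975 under Beta(0.64s, 0.36s). Normal approximation: (q−m)/√(m(1−m)/s) ≈ z_{0.975} = 1.96, so s ≈ 0.64·0.36·(1.96)²/(0.79−0.64)² = 39.3.
At s = 39.3: P(θ<0.79) ≈ 0.983. Adjusting to match 0.975 gives s ≈ 34.02.
So α = 0.64·34.02 ≈ 21.77, β = 0.36·34.02 ≈ 12.25.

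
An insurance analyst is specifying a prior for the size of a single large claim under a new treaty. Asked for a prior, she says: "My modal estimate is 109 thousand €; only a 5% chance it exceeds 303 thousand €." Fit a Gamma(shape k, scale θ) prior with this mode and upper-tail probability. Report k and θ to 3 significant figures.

k ≈ 3.56, θ ≈ 42.5

Gamma(k,θ) with k>1 has mode (k−1)θ, so θ = 109/(k−1).
Need P(X < 303) = 0.95 with θ tied to k this way. Start at k = 2, θ = 109: P(X<303) ≈ 0.765.
Too low — raise k to concentrate. Iterating converges to k ≈ 3.56.
Then θ = 109/(3.56−1) ≈ 42.5.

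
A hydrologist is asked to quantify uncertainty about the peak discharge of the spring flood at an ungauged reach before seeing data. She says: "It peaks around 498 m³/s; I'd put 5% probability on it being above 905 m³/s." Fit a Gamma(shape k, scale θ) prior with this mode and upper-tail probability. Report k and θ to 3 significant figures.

Gamma(k,θ) with k>1 has mode (k−1)θ, so θ = 498/(k−1).
Need P(X < 905) = 0.95 with θ tied to k this way. Start at k = 2, θ = 498: P(X<905) ≈ 0.542.
Too low — raise k to concentrate. Iterating converges to k ≈ 8.81.
Then θ = 498/(8.81−1) ≈ 63.8.

k ≈ 8.81, θ ≈ 63.8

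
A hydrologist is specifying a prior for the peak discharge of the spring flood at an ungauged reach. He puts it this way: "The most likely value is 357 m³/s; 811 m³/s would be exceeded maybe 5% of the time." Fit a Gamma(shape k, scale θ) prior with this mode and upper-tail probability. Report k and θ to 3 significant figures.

k ≈ 5.07, θ ≈ 87.6

Gamma(k,θ) with k>1 has mode (k−1)θ, so θ = 357/(k−1).
Need P(X < 811) = 0.95 with θ tied to k this way. Start at k = 2, θ = 357: P(X<811) ≈ 0.663.
Too low — raise k to concentrate. Iterating converges to k ≈ 5.07.
Then θ = 357/(5.07−1) ≈ 87.6.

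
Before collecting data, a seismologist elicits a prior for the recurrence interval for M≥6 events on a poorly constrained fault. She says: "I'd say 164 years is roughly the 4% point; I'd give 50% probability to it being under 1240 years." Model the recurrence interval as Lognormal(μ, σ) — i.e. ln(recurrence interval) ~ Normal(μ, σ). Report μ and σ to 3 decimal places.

If T ~ Lognormal(μ,σ) then ln T ~ Normal(μ,σ), so the p-quantile of ln T is μ + z_p·σ.
ln(164) = 5.1 and ln(1240) = 7.123; z_{0.04} = -1.751, z_{0.5} = 0.
σ = (7.123 − 5.1)/(0 − (-1.751)) = 1.156.
μ = 5.1 − (-1.751)·1.156 = 7.123.

μ ≈ 7.123, σ ≈ 1.156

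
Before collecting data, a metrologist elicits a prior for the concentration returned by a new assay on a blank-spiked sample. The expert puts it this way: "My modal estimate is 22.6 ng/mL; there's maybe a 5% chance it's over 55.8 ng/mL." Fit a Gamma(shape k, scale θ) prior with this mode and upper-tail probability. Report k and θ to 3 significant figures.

k ≈ 4.33, θ ≈ 6.79

Gamma(k,θ) with k>1 has mode (k−1)θ, so θ = 22.6/(k−1).
Need P(X < 55.8) = 0.95 with θ tied to k this way. Start at k = 2, θ = 22.6: P(X<55.8) ≈ 0.706.
Too low — raise k to concentrate. Iterating converges to k ≈ 4.33.
Then θ = 22.6/(4.33−1) ≈ 6.79.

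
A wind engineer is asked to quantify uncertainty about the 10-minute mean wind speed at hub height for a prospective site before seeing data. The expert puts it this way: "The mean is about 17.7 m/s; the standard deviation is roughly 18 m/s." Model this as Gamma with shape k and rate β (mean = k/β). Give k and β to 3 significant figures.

k ≈ 0.967, β ≈ 0.0546

For Gamma(k, rate β): mean = k/β, variance = k/β², so CV = 1/√k.
CV = SD/mean = 18/17.7 = 1.017, hence k = 1/CV² = 0.967.
Then β = k/mean = 0.967/17.7 = 0.0546.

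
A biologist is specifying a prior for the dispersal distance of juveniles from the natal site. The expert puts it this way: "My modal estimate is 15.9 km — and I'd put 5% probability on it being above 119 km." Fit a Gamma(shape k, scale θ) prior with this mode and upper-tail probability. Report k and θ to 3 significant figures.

Gamma(k,θ) with k>1 has mode (k−1)θ, so θ = 15.9/(k−1).
Need P(X < 119) = 0.95 with θ tied to k this way. Start at k = 2, θ = 15.9: P(X<119) ≈ 0.995.
Too high — lower k to spread out. Iterating converges to k ≈ 1.53.
Then θ = 15.9/(1.53−1) ≈ 30.1.

k ≈ 1.53, θ ≈ 30.1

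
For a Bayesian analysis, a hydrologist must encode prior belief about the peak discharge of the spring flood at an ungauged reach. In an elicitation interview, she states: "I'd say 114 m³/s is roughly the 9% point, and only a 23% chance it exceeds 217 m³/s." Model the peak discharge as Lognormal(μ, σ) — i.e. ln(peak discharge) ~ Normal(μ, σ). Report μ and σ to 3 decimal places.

If T ~ Lognormal(μ,σ) then ln T ~ Normal(μ,σ), so the p-quantile of ln T is μ + z_p·σ.
ln(114) = 4.736 and ln(217) = 5.38; z_{0.09} = -1.341, z_{0.77} = 0.7388.
σ = (5.38 − 4.736)/(0.7388 − (-1.341)) = 0.310.
μ = 4.736 − (-1.341)·0.310 = 5.151.

μ ≈ 5.151, σ ≈ 0.310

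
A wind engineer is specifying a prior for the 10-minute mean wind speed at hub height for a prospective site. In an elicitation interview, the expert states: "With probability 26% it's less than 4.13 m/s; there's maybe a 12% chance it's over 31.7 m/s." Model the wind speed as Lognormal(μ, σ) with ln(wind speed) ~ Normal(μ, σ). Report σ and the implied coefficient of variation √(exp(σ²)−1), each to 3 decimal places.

If T ~ Lognormal(μ,σ) then ln T ~ Normal(μ,σ), so the p-quantile of ln T is μ + z_p·σ.
ln(4.13) = 1.418 and ln(31.7) = 3.456; z_{0.26} = -0.6433, z_{0.88} = 1.175.
σ = (3.456 − 1.418)/(1.175 − (-0.6433)) = 1.121.
μ = 1.418 − (-0.6433)·1.121 = 2.139.
CV = √(exp(σ²)−1) = √(exp(1.2563)−1) = 1.585.

σ ≈ 1.121, CV ≈ 1.585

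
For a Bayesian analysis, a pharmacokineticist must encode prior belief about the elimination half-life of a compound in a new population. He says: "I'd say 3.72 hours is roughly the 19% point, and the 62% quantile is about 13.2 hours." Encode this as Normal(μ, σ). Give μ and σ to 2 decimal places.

The p-quantile of Normal(μ,σ) is μ + z_p·σ, with z_{0.19} = -0.8779 and z_{0.62} = 0.3055.
Eliminate σ: μ = (z₂·x₁ − z₁·x₂)/(z₂ − z₁) = (0.3055·3.72 − (-0.8779)·13.2)/1.183 = 10.75.
Then σ = (x₂ − x₁)/(z₂ − z₁) = (13.2 − 3.72)/1.183 = 8.01.

μ = 10.75, σ = 8.01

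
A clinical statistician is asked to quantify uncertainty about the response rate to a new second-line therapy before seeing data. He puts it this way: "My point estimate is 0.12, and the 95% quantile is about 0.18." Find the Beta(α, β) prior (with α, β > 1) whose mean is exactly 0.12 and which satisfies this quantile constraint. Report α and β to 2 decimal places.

α ≈ 10.97, β ≈ 80.41

With mean 0.12 fixed, write α = 0.12s, β = 0.88s where s = α+β.
Need P(θ < 0.18) = 0.95 under Beta(0.12s, 0.88s). Normal approximation: (q−m)/√(m(1−m)/s) ≈ z_{0.95} = 1.64, so s ≈ 0.12·0.88·(1.64)²/(0.18−0.12)² = 79.4.
At s = 79.4: P(θ<0.18) ≈ 0.939. Adjusting to match 0.95 gives s ≈ 91.38.
So α = 0.12·91.38 ≈ 10.97, β = 0.88·91.38 ≈ 80.41.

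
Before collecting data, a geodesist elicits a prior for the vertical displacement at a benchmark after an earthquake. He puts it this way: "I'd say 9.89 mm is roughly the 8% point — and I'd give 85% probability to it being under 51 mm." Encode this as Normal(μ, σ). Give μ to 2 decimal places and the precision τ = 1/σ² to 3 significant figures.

For Normal(μ,σ), the p-quantile is μ + z_p·σ. Here z_{0.08} = -1.405, z_{0.85} = 1.036.
So 9.89 = μ − 1.405σ and 51 = μ + 1.036σ.
Subtracting: σ = (51 − 9.89)/(1.036 − (-1.405)) = 16.84.
Then μ = 9.89 − (-1.405)·16.84 = 33.55.
Precision τ = 1/σ² = 1/16.84² = 0.00353.

μ = 33.55, τ = 0.00353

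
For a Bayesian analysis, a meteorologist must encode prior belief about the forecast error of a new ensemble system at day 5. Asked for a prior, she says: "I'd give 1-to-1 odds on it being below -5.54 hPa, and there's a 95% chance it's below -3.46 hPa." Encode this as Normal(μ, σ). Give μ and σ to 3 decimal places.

μ = -5.540, σ = 1.265

For Normal(μ,σ), the p-quantile is μ + z_p·σ. Here z_{0.5} = 0, z_{0.95} = 1.645.
So -5.54 = μ + 0σ and -3.46 = μ + 1.645σ.
Subtracting: σ = (-3.46 − -5.54)/(1.645 − (0)) = 1.265.
Then μ = -5.54 − (0)·1.265 = -5.540.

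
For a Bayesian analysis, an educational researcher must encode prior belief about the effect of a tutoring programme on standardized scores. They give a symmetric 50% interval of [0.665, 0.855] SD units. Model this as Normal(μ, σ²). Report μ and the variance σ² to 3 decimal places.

A symmetric 50% interval runs μ ± z·σ with z = 0.6745.
Half-width = 0.095, so σ = 0.095/0.6745 = 0.1408 and σ² = 0.020.
μ is the interval midpoint, 0.760.

μ = 0.760, σ² = 0.020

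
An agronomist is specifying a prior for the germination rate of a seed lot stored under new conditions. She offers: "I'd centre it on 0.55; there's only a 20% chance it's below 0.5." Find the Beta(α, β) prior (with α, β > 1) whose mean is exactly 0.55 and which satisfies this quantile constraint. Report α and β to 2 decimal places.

α ≈ 38.43, β ≈ 31.44

With mean 0.55 fixed, write α = 0.55s, β = 0.45s where s = α+β.
Need P(θ < 0.5) = 0.2 under Beta(0.55s, 0.45s). Normal approximation: (q−m)/√(m(1−m)/s) ≈ z_{0.2} = -0.842, so s ≈ 0.55·0.45·(-0.842)²/(0.5−0.55)² = 70.1.
At s = 70.1: P(θ<0.5) ≈ 0.200. Adjusting to match 0.2 gives s ≈ 69.87.
So α = 0.55·69.87 ≈ 38.43, β = 0.45·69.87 ≈ 31.44.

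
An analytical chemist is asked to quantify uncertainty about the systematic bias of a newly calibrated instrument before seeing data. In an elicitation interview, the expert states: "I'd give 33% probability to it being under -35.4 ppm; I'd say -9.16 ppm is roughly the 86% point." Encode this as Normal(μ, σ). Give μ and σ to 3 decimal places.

μ = -27.807, σ = 17.261

For Normal(μ,σ), the p-quantile is μ + z_p·σ. Here z_{0.33} = -0.4399, z_{0.86} = 1.08.
So -35.4 = μ − 0.4399σ and -9.16 = μ + 1.08σ.
Subtracting: σ = (-9.16 − -35.4)/(1.08 − (-0.4399)) = 17.261.
Then μ = -35.4 − (-0.4399)·17.261 = -27.807.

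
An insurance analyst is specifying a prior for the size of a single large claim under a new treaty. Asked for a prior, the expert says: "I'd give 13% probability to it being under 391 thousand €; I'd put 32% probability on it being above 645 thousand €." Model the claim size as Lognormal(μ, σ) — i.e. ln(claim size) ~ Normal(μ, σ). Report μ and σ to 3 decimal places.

If T ~ Lognormal(μ,σ) then ln T ~ Normal(μ,σ), so the p-quantile of ln T is μ + z_p·σ.
ln(391) = 5.969 and ln(645) = 6.469; z_{0.13} = -1.126, z_{0.68} = 0.4677.
σ = (6.469 − 5.969)/(0.4677 − (-1.126)) = 0.314.
μ = 5.969 − (-1.126)·0.314 = 6.322.

μ ≈ 6.322, σ ≈ 0.314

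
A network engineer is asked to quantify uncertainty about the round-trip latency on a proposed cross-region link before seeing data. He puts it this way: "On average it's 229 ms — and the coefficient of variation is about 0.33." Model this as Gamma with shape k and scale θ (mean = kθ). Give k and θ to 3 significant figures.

k ≈ 9.18, θ ≈ 24.9

For Gamma(k, scale θ): mean = kθ, variance = kθ², so CV = 1/√k.
CV = 0.33, hence k = 1/CV² = 9.18.
Then θ = mean/k = 229/9.18 = 24.9.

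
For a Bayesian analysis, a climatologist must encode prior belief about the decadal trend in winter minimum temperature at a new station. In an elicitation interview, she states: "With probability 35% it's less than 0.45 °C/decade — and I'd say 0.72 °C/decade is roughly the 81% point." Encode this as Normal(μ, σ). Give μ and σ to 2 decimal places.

For Normal(μ,σ), the p-quantile is μ + z_p·σ. Here z_{0.35} = -0.3853, z_{0.81} = 0.8779.
So 0.45 = μ − 0.3853σ and 0.72 = μ + 0.8779σ.
Subtracting: σ = (0.72 − 0.45)/(0.8779 − (-0.3853)) = 0.21.
Then μ = 0.45 − (-0.3853)·0.21 = 0.53.

μ = 0.53, σ = 0.21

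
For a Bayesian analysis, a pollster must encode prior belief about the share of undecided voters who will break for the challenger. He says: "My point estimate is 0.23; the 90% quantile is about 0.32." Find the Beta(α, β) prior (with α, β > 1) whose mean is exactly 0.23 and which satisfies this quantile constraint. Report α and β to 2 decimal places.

With mean 0.23 fixed, write α = 0.23s, β = 0.77s where s = α+β.
Need P(θ < 0.32) = 0.9 under Beta(0.23s, 0.77s). Normal approximation: (q−m)/√(m(1−m)/s) ≈ z_{0.9} = 1.28, so s ≈ 0.23·0.77·(1.28)²/(0.32−0.23)² = 35.9.
At s = 35.9: P(θ<0.32) ≈ 0.895. Adjusting to match 0.9 gives s ≈ 37.75.
So α = 0.23·37.75 ≈ 8.68, β = 0.77·37.75 ≈ 29.07.

α ≈ 8.68, β ≈ 29.07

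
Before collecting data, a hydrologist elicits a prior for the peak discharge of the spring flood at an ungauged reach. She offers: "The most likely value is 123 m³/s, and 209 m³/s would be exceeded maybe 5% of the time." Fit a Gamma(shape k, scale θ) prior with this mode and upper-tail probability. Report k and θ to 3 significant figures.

Gamma(k,θ) with k>1 has mode (k−1)θ, so θ = 123/(k−1).
Need P(X < 209) = 0.95 with θ tied to k this way. Start at k = 2, θ = 123: P(X<209) ≈ 0.507.
Too low — raise k to concentrate. Iterating converges to k ≈ 10.9.
Then θ = 123/(10.9−1) ≈ 12.4.

k ≈ 10.9, θ ≈ 12.4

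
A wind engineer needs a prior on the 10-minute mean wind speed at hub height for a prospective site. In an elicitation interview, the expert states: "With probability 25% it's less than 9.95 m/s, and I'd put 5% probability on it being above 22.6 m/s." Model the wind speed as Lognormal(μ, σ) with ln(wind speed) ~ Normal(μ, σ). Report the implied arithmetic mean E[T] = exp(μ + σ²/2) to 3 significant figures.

E[T] ≈ 13.4 m/s

If T ~ Lognormal(μ,σ) then ln T ~ Normal(μ,σ), so the p-quantile of ln T is μ + z_p·σ.
ln(9.95) = 2.298 and ln(22.6) = 3.118; z_{0.25} = -0.6745, z_{0.95} = 1.645.
σ = (3.118 − 2.298)/(1.645 − (-0.6745)) = 0.354.
μ = 2.298 − (-0.6745)·0.354 = 2.536.
E[T] = exp(μ + σ²/2) = exp(2.536 + 0.0626) = 13.4 m/s.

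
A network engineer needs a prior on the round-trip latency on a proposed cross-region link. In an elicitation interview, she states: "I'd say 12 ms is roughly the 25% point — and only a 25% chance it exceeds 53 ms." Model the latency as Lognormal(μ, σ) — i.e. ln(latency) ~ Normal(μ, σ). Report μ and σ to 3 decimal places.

μ ≈ 3.228, σ ≈ 1.101

If T ~ Lognormal(μ,σ) then ln T ~ Normal(μ,σ), so the p-quantile of ln T is μ + z_p·σ.
ln(12) = 2.485 and ln(53) = 3.97; z_{0.25} = -0.6745, z_{0.75} = 0.6745.
σ = (3.97 − 2.485)/(0.6745 − (-0.6745)) = 1.101.
μ = 2.485 − (-0.6745)·1.101 = 3.228.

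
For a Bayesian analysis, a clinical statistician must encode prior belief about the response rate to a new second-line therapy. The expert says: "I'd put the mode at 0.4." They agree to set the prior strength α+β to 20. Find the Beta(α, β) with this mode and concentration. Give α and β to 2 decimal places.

α = 8.20, β = 11.80

For α,β > 1 the Beta mode is (α−1)/(α+β−2). With α+β = 20, the mode is (α−1)/18.
Set (α−1)/18 = 0.4 → α = 1 + 0.4·18 = 8.20.
β = 20 − α = 11.80.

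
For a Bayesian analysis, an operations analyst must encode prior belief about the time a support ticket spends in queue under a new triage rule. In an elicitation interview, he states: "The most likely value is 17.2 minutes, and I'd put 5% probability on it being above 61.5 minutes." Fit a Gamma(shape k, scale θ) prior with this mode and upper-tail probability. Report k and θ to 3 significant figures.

Gamma(k,θ) with k>1 has mode (k−1)θ, so θ = 17.2/(k−1).
Need P(X < 61.5) = 0.95 with θ tied to k this way. Start at k = 2, θ = 17.2: P(X<61.5) ≈ 0.872.
Too low — raise k to concentrate. Iterating converges to k ≈ 2.58.
Then θ = 17.2/(2.58−1) ≈ 10.9.

k ≈ 2.58, θ ≈ 10.9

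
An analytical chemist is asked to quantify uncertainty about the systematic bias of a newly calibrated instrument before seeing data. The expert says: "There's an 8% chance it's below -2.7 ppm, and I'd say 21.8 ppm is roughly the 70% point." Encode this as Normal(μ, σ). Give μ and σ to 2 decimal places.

μ = 15.14, σ = 12.70

The p-quantile of Normal(μ,σ) is μ + z_p·σ, with z_{0.08} = -1.405 and z_{0.7} = 0.5244.
Eliminate σ: μ = (z₂·x₁ − z₁·x₂)/(z₂ − z₁) = (0.5244·-2.7 − (-1.405)·21.8)/1.929 = 15.14.
Then σ = (x₂ − x₁)/(z₂ − z₁) = (21.8 − -2.7)/1.929 = 12.70.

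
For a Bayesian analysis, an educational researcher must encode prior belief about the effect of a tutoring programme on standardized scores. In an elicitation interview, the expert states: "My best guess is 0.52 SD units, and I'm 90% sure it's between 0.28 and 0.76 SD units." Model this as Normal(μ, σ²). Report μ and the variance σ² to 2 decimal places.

A symmetric 90% interval runs μ ± z·σ with z = 1.645.
Half-width = 0.24, so σ = 0.24/1.645 = 0.146 and σ² = 0.02.
μ is the stated best guess, 0.52.

μ = 0.52, σ² = 0.02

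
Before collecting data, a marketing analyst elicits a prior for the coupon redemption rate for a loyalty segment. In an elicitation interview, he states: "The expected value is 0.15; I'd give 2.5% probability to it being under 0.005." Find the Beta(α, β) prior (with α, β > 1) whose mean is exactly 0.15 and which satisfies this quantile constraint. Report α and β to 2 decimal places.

α ≈ 1.04, β ≈ 5.89

With mean 0.15 fixed, write α = 0.15s, β = 0.85s where s = α+β.
Need P(θ < 0.005) = 0.025 under Beta(0.15s, 0.85s). Normal approximation: (q−m)/√(m(1−m)/s) ≈ z_{0.025} = -1.96, so s ≈ 0.15·0.85·(-1.96)²/(0.005−0.15)² = 23.3.
At s = 23.3: P(θ<0.005) ≈ 0.000. Adjusting to match 0.025 gives s ≈ 6.93.
So α = 0.15·6.93 ≈ 1.04, β = 0.85·6.93 ≈ 5.89.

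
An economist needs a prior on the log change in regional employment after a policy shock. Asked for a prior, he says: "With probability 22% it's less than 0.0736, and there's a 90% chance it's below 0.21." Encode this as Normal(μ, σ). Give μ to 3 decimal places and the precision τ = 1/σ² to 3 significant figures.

For Normal(μ,σ), the p-quantile is μ + z_p·σ. Here z_{0.22} = -0.7722, z_{0.9} = 1.282.
So 0.0736 = μ − 0.7722σ and 0.21 = μ + 1.282σ.
Subtracting: σ = (0.21 − 0.0736)/(1.282 − (-0.7722)) = 0.066.
Then μ = 0.0736 − (-0.7722)·0.066 = 0.125.
Precision τ = 1/σ² = 1/0.06642² = 227.

μ = 0.125, τ = 227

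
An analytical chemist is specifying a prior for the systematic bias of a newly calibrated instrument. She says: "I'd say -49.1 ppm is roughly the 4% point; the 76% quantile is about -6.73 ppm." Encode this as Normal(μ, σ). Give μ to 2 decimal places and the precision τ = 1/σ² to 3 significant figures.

The p-quantile of Normal(μ,σ) is μ + z_p·σ, with z_{0.04} = -1.751 and z_{0.76} = 0.7063.
Eliminate σ: μ = (z₂·x₁ − z₁·x₂)/(z₂ − z₁) = (0.7063·-49.1 − (-1.751)·-6.73)/2.457 = -18.91.
Then σ = (x₂ − x₁)/(z₂ − z₁) = (-6.73 − -49.1)/2.457 = 17.24.
Precision τ = 1/σ² = 1/17.24² = 0.00336.

μ = -18.91, τ = 0.00336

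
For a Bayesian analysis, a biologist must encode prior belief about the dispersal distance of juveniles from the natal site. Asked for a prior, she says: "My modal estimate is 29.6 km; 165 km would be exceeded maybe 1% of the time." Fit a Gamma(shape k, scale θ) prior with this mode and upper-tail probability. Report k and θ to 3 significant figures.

Gamma(k,θ) with k>1 has mode (k−1)θ, so θ = 29.6/(k−1).
Need P(X < 165) = 0.99 with θ tied to k this way. Start at k = 2, θ = 29.6: P(X<165) ≈ 0.975.
Too low — raise k to concentrate. Iterating converges to k ≈ 2.28.
Then θ = 29.6/(2.28−1) ≈ 23.

k ≈ 2.28, θ ≈ 23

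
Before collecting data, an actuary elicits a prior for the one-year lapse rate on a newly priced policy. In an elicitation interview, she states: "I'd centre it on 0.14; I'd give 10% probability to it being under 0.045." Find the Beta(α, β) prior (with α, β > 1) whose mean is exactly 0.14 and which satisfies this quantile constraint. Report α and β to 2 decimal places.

With mean 0.14 fixed, write α = 0.14s, β = 0.86s where s = α+β.
Need P(θ < 0.045) = 0.1 under Beta(0.14s, 0.86s). Normal approximation: (q−m)/√(m(1−m)/s) ≈ z_{0.1} = -1.28, so s ≈ 0.14·0.86·(-1.28)²/(0.045−0.14)² = 21.9.
At s = 21.9: P(θ<0.045) ≈ 0.059. Adjusting to match 0.1 gives s ≈ 16.06.
So α = 0.14·16.06 ≈ 2.25, β = 0.86·16.06 ≈ 13.81.

α ≈ 2.25, β ≈ 13.81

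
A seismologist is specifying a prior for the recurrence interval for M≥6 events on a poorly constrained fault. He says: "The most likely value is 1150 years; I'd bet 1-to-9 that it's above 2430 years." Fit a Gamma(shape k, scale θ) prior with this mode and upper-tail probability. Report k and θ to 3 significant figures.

Gamma(k,θ) with k>1 has mode (k−1)θ, so θ = 1150/(k−1).
Need P(X < 2430) = 0.9 with θ tied to k this way. Start at k = 2, θ = 1150: P(X<2430) ≈ 0.624.
Too low — raise k to concentrate. Iterating converges to k ≈ 4.43.
Then θ = 1150/(4.43−1) ≈ 335.

k ≈ 4.43, θ ≈ 335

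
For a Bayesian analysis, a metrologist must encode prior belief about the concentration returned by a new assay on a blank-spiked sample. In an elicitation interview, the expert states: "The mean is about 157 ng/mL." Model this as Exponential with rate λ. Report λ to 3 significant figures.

Exponential mean = 1/λ, so λ = 1/157.0 = 0.00637.

λ ≈ 0.00637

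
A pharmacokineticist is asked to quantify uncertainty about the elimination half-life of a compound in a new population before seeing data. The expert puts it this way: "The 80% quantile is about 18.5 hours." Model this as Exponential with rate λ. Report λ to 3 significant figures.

P(T < 18.5) = 1 − e^(−λ·18.5) = 0.8, so λ = −ln(1−0.8)/18.5 = −ln(0.2)/18.5 = 0.087.

λ ≈ 0.087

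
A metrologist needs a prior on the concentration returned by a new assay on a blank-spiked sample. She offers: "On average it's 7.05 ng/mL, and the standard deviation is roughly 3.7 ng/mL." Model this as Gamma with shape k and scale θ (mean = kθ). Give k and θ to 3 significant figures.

For Gamma(k, scale θ): mean = kθ, variance = kθ², so CV = 1/√k.
CV = SD/mean = 3.7/7.05 = 0.5248, hence k = 1/CV² = 3.63.
Then θ = mean/k = 7.05/3.63 = 1.94.

k ≈ 3.63, θ ≈ 1.94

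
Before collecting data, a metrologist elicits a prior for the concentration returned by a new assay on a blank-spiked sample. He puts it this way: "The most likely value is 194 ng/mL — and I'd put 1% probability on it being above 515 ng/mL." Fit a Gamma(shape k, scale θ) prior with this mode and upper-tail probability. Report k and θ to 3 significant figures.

Gamma(k,θ) with k>1 has mode (k−1)θ, so θ = 194/(k−1).
Need P(X < 515) = 0.99 with θ tied to k this way. Start at k = 2, θ = 194: P(X<515) ≈ 0.743.
Too low — raise k to concentrate. Iterating converges to k ≈ 5.86.
Then θ = 194/(5.86−1) ≈ 39.9.

k ≈ 5.86, θ ≈ 39.9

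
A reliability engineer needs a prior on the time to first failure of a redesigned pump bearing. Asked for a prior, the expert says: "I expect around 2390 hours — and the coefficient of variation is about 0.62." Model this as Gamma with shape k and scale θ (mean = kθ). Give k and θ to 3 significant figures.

k ≈ 2.6, θ ≈ 919

For Gamma(k, scale θ): mean = kθ, variance = kθ², so CV = 1/√k.
CV = 0.62, hence k = 1/CV² = 2.6.
Then θ = mean/k = 2390/2.6 = 919.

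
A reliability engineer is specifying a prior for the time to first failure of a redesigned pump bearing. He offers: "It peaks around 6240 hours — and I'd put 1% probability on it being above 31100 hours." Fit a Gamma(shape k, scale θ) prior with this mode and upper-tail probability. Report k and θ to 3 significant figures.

k ≈ 2.52, θ ≈ 4100

Gamma(k,θ) with k>1 has mode (k−1)θ, so θ = 6240/(k−1).
Need P(X < 31100) = 0.99 with θ tied to k this way. Start at k = 2, θ = 6240: P(X<31100) ≈ 0.959.
Too low — raise k to concentrate. Iterating converges to k ≈ 2.52.
Then θ = 6240/(2.52−1) ≈ 4100.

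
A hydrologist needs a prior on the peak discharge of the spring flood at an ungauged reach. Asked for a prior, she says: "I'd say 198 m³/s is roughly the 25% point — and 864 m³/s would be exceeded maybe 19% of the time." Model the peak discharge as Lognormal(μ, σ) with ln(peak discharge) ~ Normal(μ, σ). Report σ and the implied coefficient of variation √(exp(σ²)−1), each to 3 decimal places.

If T ~ Lognormal(μ,σ) then ln T ~ Normal(μ,σ), so the p-quantile of ln T is μ + z_p·σ.
ln(198) = 5.288 and ln(864) = 6.762; z_{0.25} = -0.6745, z_{0.81} = 0.8779.
σ = (6.762 − 5.288)/(0.8779 − (-0.6745)) = 0.949.
μ = 5.288 − (-0.6745)·0.949 = 5.928.
CV = √(exp(σ²)−1) = √(exp(0.9007)−1) = 1.209.

σ ≈ 0.949, CV ≈ 1.209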